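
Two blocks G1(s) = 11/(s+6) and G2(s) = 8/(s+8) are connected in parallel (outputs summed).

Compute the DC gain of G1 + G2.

Parallel: G_eq = G1 + G2. DC gain = G1(0) + G2(0) = 11/6 + 8/8 = 1.8333 + 1 = 2.8333.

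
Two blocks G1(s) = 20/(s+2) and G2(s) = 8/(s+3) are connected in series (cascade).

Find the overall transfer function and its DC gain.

Series: multiply transfer functions. G_eq = 20/(s+2) × 8/(s+3) = 160/((s+2)(s+3)). DC gain = 160/(2×3) = 26.6667.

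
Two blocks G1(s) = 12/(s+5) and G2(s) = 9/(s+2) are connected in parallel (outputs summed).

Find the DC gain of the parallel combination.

Parallel: G_eq = G1 + G2. DC gain = G1(0) + G2(0) = 12/5 + 9/2 = 2.4 + 4.5 = 6.9.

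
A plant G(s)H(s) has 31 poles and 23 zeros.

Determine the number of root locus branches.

Root locus has n branches where n = number of poles = 31.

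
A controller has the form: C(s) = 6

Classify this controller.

This is a Proportional (P) controller.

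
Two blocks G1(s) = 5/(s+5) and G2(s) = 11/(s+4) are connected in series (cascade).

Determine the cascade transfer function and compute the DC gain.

Series: multiply transfer functions. G_eq = 5/(s+5) × 11/(s+4) = 55/((s+5)(s+4)). DC gain = 55/(5×4) = 2.75.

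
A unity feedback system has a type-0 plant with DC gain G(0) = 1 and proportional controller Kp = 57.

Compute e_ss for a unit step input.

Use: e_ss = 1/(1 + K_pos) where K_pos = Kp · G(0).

K_pos = Kp · G(0) = 57 × 1 = 57. e_ss = 1/(1 + 57) = 0.0172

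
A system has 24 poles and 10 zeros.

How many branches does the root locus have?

Root locus has n branches where n = number of poles = 24.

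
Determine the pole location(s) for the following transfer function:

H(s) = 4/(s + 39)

Pole is where denominator = 0: s + 39 = 0, so s = -39.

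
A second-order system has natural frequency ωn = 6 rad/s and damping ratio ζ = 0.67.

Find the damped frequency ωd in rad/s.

ωd = ωn√(1 - ζ²) = 6√(1 - 0.67²) = 4.45 rad/s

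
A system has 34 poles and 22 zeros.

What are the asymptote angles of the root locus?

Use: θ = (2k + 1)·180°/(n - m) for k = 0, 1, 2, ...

n - m = 34 - 22 = 12. Angles: θk = (2k + 1)·180°/12 = 15°, 45°, 75°, 105°, 135°, 165°, 195°, 225°, 255°, 285°, 315°, 345°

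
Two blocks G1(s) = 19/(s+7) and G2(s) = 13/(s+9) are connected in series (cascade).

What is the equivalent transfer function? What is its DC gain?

Series: multiply transfer functions. G_eq = 19/(s+7) × 13/(s+9) = 247/((s+7)(s+9)). DC gain = 247/(7×9) = 3.9206.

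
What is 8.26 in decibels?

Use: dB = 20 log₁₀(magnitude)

dB = 20 log₁₀(8.26) = 18.3 dB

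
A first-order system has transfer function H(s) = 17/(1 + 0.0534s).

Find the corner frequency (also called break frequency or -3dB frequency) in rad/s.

Corner frequency = 1/τ = 1/0.0534 = 18.727 rad/s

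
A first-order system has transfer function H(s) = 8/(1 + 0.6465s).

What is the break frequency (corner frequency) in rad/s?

Corner frequency = 1/τ = 1/0.6465 = 1.547 rad/s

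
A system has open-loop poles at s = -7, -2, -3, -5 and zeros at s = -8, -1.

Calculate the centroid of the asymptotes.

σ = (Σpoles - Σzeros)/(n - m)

σ = (Σpoles - Σzeros)/(n - m) = (-17 - (-9))/(4 - 2) = -8/2 = -4.0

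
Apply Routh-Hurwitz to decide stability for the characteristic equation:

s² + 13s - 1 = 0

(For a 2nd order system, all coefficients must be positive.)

Coefficients: 1, 13, -1. c=-1 not positive, so system is unstable.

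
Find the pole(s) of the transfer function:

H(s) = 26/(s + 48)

Pole is where denominator = 0: s + 48 = 0, so s = -48.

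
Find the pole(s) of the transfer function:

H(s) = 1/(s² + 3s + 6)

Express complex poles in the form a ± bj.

Discriminant = 3² - 4×1×6 = 9 - 24 = -15 < 0, so the poles are a complex conjugate pair s = (-3 ± j√15)/(2×1). Real part = -3/(2×1) = -3/2 = -1.5; imaginary part = ±√15/(2×1) ≈ 1.9365. Poles: s = -1.5 ± 1.9365j.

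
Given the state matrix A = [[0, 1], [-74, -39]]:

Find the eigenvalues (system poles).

det(A - λI) = λ² - (-39)λ + 74 = (λ - (-2))(λ - (-37)). Eigenvalues: -2, -37.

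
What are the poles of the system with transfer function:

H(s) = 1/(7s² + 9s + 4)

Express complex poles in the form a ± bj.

Discriminant = 9² - 4×7×4 = 81 - 112 = -31 < 0, so the poles are a complex conjugate pair s = (-9 ± j√31)/(2×7). Real part = -9/(2×7) = -9/14 ≈ -0.6429; imaginary part = ±√31/(2×7) ≈ 0.3977. Poles: s = -0.6429 ± 0.3977j.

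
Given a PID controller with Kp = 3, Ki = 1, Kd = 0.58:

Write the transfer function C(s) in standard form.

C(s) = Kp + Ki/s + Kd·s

Substituting values: C(s) = 3 + 1/s + 0.58s = (0.58s² + 3s + 1)/s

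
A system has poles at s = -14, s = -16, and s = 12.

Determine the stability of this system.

Pole(s) at s = 12 are not in the left half-plane. System is unstable.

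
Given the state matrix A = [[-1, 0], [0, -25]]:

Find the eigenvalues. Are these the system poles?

For diagonal matrix, eigenvalues are diagonal entries: λ₁ = -1, λ₂ = -25. Eigenvalues of A = system poles.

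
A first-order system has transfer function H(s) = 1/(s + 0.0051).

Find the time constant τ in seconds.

For H(s) = 1/(s + 1/τ), the pole is at -1/τ = -0.0051, so τ = 1/0.0051 = 196.1 s.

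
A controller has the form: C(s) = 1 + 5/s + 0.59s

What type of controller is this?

This is a Proportional-Integral-Derivative (PID) controller.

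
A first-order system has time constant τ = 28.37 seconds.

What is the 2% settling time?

For first-order system, 2% settling time ≈ 4τ = 4 × 28.37 = 113.48 s.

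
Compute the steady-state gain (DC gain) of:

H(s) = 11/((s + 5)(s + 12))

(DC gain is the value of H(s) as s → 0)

DC gain = H(0) = 11/(5 × 12) = 11/60 = 0.1833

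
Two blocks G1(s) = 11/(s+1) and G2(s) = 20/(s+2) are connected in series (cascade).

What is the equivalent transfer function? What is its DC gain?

Series: multiply transfer functions. G_eq = 11/(s+1) × 20/(s+2) = 220/((s+1)(s+2)). DC gain = 220/(1×2) = 110.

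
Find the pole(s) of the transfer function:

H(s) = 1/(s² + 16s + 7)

Discriminant = 16² - 4×1×7 = 256 - 28 = 228 > 0, so two distinct real poles. Using quadratic formula: s = (-16 ± √228)/(2×1) = (-16 ± √228)/2, with √228 ≈ 15.0997. s₁ ≈ -0.4502, s₂ ≈ -15.5498. Poles: s₁ = -0.4502, s₂ = -15.5498.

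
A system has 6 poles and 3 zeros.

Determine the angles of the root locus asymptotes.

n - m = 6 - 3 = 3. Angles: θk = (2k + 1)·180°/3 = 60°, 180°, 300°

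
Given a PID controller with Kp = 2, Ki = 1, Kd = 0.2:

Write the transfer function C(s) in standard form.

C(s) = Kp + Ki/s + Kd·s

Substituting values: C(s) = 2 + 1/s + 0.2s = (0.2s² + 2s + 1)/s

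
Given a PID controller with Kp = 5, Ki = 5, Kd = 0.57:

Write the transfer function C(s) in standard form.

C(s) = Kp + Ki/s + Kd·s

Substituting values: C(s) = 5 + 5/s + 0.57s = (0.57s² + 5s + 5)/s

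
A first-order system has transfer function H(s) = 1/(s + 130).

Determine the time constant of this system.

For H(s) = 1/(s + 1/τ), the pole is at -1/τ = -130, so τ = 1/130 = 0.0077 s.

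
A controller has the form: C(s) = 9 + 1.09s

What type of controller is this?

This is a Proportional-Derivative (PD) controller.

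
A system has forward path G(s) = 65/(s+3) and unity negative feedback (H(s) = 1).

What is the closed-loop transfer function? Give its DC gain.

T(s) = G/(1+GH) = [65/(s+3)] / [1 + 65/(s+3)] = 65/(s+3+65) = 65/(s+68). DC gain = 65/68 = 0.9559.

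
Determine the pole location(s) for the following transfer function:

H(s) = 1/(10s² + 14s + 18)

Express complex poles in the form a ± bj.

Discriminant = 14² - 4×10×18 = 196 - 720 = -524 < 0, so the poles are a complex conjugate pair s = (-14 ± j√524)/(2×10). Real part = -14/(2×10) = -14/20 = -0.7; imaginary part = ±√524/(2×10) ≈ 1.1446. Poles: s = -0.7 ± 1.1446j.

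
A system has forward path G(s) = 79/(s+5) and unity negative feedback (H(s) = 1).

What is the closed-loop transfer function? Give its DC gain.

T(s) = G/(1+GH) = [79/(s+5)] / [1 + 79/(s+5)] = 79/(s+5+79) = 79/(s+84). DC gain = 79/84 = 0.9405.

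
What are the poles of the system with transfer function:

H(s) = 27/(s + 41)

Pole is where denominator = 0: s + 41 = 0, so s = -41.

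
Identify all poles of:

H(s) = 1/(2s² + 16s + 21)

Discriminant = 16² - 4×2×21 = 256 - 168 = 88 > 0, so two distinct real poles. Using quadratic formula: s = (-16 ± √88)/(2×2) = (-16 ± √88)/4, with √88 ≈ 9.3808. s₁ ≈ -1.6548, s₂ ≈ -6.3452. Poles: s₁ = -1.6548, s₂ = -6.3452.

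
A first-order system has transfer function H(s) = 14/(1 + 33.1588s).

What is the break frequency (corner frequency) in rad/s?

Corner frequency = 1/τ = 1/33.1588 = 0.03 rad/s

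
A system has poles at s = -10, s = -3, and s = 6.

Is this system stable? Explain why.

Pole(s) at s = 6 are not in the left half-plane. System is unstable.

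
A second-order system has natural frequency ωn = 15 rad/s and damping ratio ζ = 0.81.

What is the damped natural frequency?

ωd = ωn√(1 - ζ²) = 15√(1 - 0.81²) = 8.8 rad/s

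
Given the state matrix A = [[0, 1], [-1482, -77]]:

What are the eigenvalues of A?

det(A - λI) = λ² - (-77)λ + 1482 = (λ - (-39))(λ - (-38)). Eigenvalues: -39, -38.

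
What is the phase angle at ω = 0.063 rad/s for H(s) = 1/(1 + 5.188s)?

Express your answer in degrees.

Phase = -arctan(ωτ) = -arctan(0.063 × 5.188) = -18.1°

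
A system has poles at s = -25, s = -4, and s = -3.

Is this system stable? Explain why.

All poles are in the left half-plane. System is stable.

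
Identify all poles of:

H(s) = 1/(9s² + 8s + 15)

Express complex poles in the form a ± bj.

Discriminant = 8² - 4×9×15 = 64 - 540 = -476 < 0, so the poles are a complex conjugate pair s = (-8 ± j√476)/(2×9). Real part = -8/(2×9) = -8/18 ≈ -0.4444; imaginary part = ±√476/(2×9) ≈ 1.2121. Poles: s = -0.4444 ± 1.2121j.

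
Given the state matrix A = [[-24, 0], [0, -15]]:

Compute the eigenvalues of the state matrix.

For diagonal matrix, eigenvalues are diagonal entries: λ₁ = -24, λ₂ = -15.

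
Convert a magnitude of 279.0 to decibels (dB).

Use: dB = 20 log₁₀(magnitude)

dB = 20 log₁₀(279.0) = 48.9 dB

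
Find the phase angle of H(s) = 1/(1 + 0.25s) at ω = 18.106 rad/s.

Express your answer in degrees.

Phase = -arctan(ωτ) = -arctan(18.106 × 0.25) = -77.5°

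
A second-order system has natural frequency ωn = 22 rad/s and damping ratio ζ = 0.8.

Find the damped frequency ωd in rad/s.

ωd = ωn√(1 - ζ²) = 22√(1 - 0.8²) = 13.2 rad/s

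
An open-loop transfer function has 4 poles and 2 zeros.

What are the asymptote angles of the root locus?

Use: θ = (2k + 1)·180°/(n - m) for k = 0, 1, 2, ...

n - m = 4 - 2 = 2. Angles: θk = (2k + 1)·180°/2 = 90°, 270°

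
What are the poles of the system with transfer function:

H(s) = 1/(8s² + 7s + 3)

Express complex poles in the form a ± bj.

Discriminant = 7² - 4×8×3 = 49 - 96 = -47 < 0, so the poles are a complex conjugate pair s = (-7 ± j√47)/(2×8). Real part = -7/(2×8) = -7/16 = -0.4375; imaginary part = ±√47/(2×8) ≈ 0.4285. Poles: s = -0.4375 ± 0.4285j.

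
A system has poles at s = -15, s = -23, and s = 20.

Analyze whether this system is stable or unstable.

Pole(s) at s = 20 are not in the left half-plane. System is unstable.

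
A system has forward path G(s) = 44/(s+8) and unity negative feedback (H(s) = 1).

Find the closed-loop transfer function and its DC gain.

T(s) = G/(1+GH) = [44/(s+8)] / [1 + 44/(s+8)] = 44/(s+8+44) = 44/(s+52). DC gain = 44/52 = 0.8462.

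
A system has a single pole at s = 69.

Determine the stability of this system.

Pole at s = 69 is in the right half-plane. Unstable.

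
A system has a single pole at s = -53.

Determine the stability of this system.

Pole at s = -53 is in the left half-plane. Stable.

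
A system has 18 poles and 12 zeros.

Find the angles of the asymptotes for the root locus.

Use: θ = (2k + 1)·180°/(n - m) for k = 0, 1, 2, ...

n - m = 18 - 12 = 6. Angles: θk = (2k + 1)·180°/6 = 30°, 90°, 150°, 210°, 270°, 330°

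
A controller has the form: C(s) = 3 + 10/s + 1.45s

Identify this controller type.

This is a Proportional-Integral-Derivative (PID) controller.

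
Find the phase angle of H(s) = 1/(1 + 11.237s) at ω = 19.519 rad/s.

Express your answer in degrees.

Phase = -arctan(ωτ) = -arctan(19.519 × 11.237) = -89.7°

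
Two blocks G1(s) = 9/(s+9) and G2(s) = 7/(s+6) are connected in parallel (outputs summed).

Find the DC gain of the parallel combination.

Parallel: G_eq = G1 + G2. DC gain = G1(0) + G2(0) = 9/9 + 7/6 = 1 + 1.1667 = 2.1667.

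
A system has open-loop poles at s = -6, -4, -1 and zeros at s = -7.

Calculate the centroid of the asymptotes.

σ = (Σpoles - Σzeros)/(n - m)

σ = (Σpoles - Σzeros)/(n - m) = (-11 - (-7))/(3 - 1) = -4/2 = -2.0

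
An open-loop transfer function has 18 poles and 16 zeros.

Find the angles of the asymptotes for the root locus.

n - m = 18 - 16 = 2. Angles: θk = (2k + 1)·180°/2 = 90°, 270°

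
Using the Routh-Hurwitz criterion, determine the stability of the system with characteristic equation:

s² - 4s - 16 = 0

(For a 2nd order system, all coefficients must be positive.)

Coefficients: 1, -4, -16. b=-4, c=-16 not positive, so system is unstable.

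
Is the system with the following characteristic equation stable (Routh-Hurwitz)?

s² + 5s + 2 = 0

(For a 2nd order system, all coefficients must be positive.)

Coefficients: 1, 5, 2. All positive, so system is stable.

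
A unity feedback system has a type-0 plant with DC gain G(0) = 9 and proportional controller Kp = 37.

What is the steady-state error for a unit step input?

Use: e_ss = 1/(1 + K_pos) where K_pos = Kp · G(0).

K_pos = Kp · G(0) = 37 × 9 = 333. e_ss = 1/(1 + 333) = 0.0030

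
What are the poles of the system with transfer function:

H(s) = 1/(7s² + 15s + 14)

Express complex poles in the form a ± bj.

Discriminant = 15² - 4×7×14 = 225 - 392 = -167 < 0, so the poles are a complex conjugate pair s = (-15 ± j√167)/(2×7). Real part = -15/(2×7) = -15/14 ≈ -1.0714; imaginary part = ±√167/(2×7) ≈ 0.9231. Poles: s = -1.0714 ± 0.9231j.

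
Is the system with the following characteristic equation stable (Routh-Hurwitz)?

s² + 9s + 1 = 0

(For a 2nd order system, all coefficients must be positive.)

Coefficients: 1, 9, 1. All positive, so system is stable.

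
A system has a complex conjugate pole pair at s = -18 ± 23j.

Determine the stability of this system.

Real part of poles is -18 (< 0, left half-plane). Stable.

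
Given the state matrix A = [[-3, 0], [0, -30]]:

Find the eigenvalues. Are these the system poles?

For diagonal matrix, eigenvalues are diagonal entries: λ₁ = -3, λ₂ = -30. Eigenvalues of A = system poles.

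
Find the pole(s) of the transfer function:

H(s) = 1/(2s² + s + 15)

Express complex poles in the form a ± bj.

Discriminant = 1² - 4×2×15 = 1 - 120 = -119 < 0, so the poles are a complex conjugate pair s = (-1 ± j√119)/(2×2). Real part = -1/(2×2) = -1/4 = -0.25; imaginary part = ±√119/(2×2) ≈ 2.7272. Poles: s = -0.25 ± 2.7272j.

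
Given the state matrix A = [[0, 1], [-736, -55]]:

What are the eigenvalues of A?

det(A - λI) = λ² - (-55)λ + 736 = (λ - (-32))(λ - (-23)). Eigenvalues: -32, -23.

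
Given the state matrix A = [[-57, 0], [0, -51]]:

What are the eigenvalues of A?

For diagonal matrix, eigenvalues are diagonal entries: λ₁ = -57, λ₂ = -51.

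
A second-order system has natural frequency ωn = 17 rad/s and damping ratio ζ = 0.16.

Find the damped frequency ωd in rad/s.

ωd = ωn√(1 - ζ²) = 17√(1 - 0.16²) = 16.78 rad/s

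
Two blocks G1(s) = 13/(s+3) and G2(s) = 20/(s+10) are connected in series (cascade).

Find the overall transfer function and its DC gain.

Series: multiply transfer functions. G_eq = 13/(s+3) × 20/(s+10) = 260/((s+3)(s+10)). DC gain = 260/(3×10) = 8.6667.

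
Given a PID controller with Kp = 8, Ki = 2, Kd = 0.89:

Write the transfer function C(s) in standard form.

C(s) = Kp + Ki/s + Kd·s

Substituting values: C(s) = 8 + 2/s + 0.89s = (0.89s² + 8s + 2)/s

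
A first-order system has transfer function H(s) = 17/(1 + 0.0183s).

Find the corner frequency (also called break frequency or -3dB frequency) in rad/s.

Corner frequency = 1/τ = 1/0.0183 = 54.645 rad/s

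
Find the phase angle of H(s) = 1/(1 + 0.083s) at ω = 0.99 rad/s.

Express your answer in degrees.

Phase = -arctan(ωτ) = -arctan(0.99 × 0.083) = -4.7°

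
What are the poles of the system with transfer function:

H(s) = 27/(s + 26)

Pole is where denominator = 0: s + 26 = 0, so s = -26.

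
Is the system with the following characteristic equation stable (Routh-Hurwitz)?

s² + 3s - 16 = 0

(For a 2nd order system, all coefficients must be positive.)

Coefficients: 1, 3, -16. c=-16 not positive, so system is unstable.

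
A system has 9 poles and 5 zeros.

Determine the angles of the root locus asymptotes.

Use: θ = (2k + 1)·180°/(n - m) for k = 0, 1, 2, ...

n - m = 9 - 5 = 4. Angles: θk = (2k + 1)·180°/4 = 45°, 135°, 225°, 315°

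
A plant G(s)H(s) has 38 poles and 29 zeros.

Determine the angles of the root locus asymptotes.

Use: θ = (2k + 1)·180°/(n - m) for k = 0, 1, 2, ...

n - m = 38 - 29 = 9. Angles: θk = (2k + 1)·180°/9 = 20°, 60°, 100°, 140°, 180°, 220°, 260°, 300°, 340°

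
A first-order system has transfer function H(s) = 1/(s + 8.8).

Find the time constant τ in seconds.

For H(s) = 1/(s + 1/τ), the pole is at -1/τ = -8.8, so τ = 1/8.8 = 0.1136 s.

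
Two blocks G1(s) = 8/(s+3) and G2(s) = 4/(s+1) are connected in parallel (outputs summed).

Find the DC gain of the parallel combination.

Parallel: G_eq = G1 + G2. DC gain = G1(0) + G2(0) = 8/3 + 4/1 = 2.6667 + 4 = 6.6667.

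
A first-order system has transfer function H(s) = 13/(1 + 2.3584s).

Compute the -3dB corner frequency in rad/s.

Corner frequency = 1/τ = 1/2.3584 = 0.424 rad/s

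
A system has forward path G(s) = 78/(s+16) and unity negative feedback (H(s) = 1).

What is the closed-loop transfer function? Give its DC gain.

T(s) = G/(1+GH) = [78/(s+16)] / [1 + 78/(s+16)] = 78/(s+16+78) = 78/(s+94). DC gain = 78/94 = 0.8298.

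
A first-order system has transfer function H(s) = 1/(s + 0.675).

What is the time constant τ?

For H(s) = 1/(s + 1/τ), the pole is at -1/τ = -0.675, so τ = 1/0.675 = 1.4815 s.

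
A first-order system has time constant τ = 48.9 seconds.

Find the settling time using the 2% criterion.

For first-order system, 2% settling time ≈ 4τ = 4 × 48.9 = 195.6 s.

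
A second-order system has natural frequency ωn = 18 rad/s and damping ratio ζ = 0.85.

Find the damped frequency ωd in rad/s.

ωd = ωn√(1 - ζ²) = 18√(1 - 0.85²) = 9.48 rad/s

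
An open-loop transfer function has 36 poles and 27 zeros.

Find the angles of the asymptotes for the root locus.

n - m = 36 - 27 = 9. Angles: θk = (2k + 1)·180°/9 = 20°, 60°, 100°, 140°, 180°, 220°, 260°, 300°, 340°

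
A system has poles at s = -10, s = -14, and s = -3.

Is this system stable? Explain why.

All poles are in the left half-plane. System is stable.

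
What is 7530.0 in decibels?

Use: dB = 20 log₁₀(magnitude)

dB = 20 log₁₀(7530.0) = 77.5 dB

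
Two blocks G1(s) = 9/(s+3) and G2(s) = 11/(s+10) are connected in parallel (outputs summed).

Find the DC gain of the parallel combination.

Parallel: G_eq = G1 + G2. DC gain = G1(0) + G2(0) = 9/3 + 11/10 = 3 + 1.1 = 4.1.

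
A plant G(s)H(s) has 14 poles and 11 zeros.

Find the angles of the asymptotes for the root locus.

n - m = 14 - 11 = 3. Angles: θk = (2k + 1)·180°/3 = 60°, 180°, 300°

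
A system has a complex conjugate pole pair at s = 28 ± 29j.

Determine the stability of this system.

Real part of poles is 28 (> 0, right half-plane). Unstable.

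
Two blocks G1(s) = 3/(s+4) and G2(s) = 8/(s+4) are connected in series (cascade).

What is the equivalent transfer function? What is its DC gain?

Series: multiply transfer functions. G_eq = 3/(s+4) × 8/(s+4) = 24/((s+4)(s+4)). DC gain = 24/(4×4) = 1.5.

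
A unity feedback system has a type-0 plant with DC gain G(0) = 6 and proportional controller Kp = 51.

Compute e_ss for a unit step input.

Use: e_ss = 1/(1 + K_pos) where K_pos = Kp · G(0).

K_pos = Kp · G(0) = 51 × 6 = 306. e_ss = 1/(1 + 306) = 0.0033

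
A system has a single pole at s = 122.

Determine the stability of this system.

Pole at s = 122 is in the right half-plane. Unstable.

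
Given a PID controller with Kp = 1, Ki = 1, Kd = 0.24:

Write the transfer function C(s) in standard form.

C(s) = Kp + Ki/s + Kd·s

Substituting values: C(s) = 1 + 1/s + 0.24s = (0.24s² + s + 1)/s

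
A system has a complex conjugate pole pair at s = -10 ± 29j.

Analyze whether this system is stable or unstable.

Real part of poles is -10 (< 0, left half-plane). Stable.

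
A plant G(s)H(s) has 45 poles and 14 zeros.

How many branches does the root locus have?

Root locus has n branches where n = number of poles = 45.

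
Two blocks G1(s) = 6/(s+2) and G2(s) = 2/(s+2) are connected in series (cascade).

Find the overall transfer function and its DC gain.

Series: multiply transfer functions. G_eq = 6/(s+2) × 2/(s+2) = 12/((s+2)(s+2)). DC gain = 12/(2×2) = 3.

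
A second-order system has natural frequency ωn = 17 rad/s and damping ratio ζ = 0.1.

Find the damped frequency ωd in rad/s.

ωd = ωn√(1 - ζ²) = 17√(1 - 0.1²) = 16.91 rad/s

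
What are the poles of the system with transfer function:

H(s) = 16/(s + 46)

Pole is where denominator = 0: s + 46 = 0, so s = -46.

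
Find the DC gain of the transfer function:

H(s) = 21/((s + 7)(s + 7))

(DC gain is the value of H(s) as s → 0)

DC gain = H(0) = 21/(7 × 7) = 21/49 = 0.4286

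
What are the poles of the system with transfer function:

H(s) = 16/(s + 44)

Pole is where denominator = 0: s + 44 = 0, so s = -44.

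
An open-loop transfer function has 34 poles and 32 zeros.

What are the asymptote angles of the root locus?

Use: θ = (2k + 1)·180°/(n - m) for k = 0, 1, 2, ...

n - m = 34 - 32 = 2. Angles: θk = (2k + 1)·180°/2 = 90°, 270°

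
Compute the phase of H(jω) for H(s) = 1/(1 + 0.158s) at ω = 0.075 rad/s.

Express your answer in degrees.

Phase = -arctan(ωτ) = -arctan(0.075 × 0.158) = -0.7°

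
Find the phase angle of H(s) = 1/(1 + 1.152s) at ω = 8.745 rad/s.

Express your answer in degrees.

Phase = -arctan(ωτ) = -arctan(8.745 × 1.152) = -84.3°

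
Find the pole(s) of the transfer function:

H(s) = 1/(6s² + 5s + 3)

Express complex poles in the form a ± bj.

Discriminant = 5² - 4×6×3 = 25 - 72 = -47 < 0, so the poles are a complex conjugate pair s = (-5 ± j√47)/(2×6). Real part = -5/(2×6) = -5/12 ≈ -0.4167; imaginary part = ±√47/(2×6) ≈ 0.5713. Poles: s = -0.4167 ± 0.5713j.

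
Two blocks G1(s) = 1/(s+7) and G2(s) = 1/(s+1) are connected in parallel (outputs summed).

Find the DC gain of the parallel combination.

Parallel: G_eq = G1 + G2. DC gain = G1(0) + G2(0) = 1/7 + 1/1 = 0.1429 + 1 = 1.1429.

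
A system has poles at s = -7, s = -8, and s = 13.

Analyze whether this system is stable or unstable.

Pole(s) at s = 13 are not in the left half-plane. System is unstable.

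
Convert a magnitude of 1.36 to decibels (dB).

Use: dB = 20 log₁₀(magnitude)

dB = 20 log₁₀(1.36) = 2.7 dB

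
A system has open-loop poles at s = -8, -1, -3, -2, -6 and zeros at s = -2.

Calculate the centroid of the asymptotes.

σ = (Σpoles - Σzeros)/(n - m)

σ = (Σpoles - Σzeros)/(n - m) = (-20 - (-2))/(5 - 1) = -18/4 = -4.5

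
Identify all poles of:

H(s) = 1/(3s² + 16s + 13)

Discriminant = 16² - 4×3×13 = 256 - 156 = 100 > 0, so two distinct real poles. Using quadratic formula: s = (-16 ± √100)/(2×3) = (-16 ± √100)/6, with √100 = 10. s₁ = -6/6 = -1, s₂ = -26/6 ≈ -4.3333. Poles: s₁ = -1, s₂ = -4.3333.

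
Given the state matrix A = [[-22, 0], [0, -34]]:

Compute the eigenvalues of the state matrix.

For diagonal matrix, eigenvalues are diagonal entries: λ₁ = -22, λ₂ = -34.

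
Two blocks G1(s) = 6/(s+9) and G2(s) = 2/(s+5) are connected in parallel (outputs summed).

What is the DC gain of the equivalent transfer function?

Parallel: G_eq = G1 + G2. DC gain = G1(0) + G2(0) = 6/9 + 2/5 = 0.6667 + 0.4 = 1.0667.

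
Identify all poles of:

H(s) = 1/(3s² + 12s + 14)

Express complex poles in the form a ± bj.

Discriminant = 12² - 4×3×14 = 144 - 168 = -24 < 0, so the poles are a complex conjugate pair s = (-12 ± j√24)/(2×3). Real part = -12/(2×3) = -12/6 = -2; imaginary part = ±√24/(2×3) ≈ 0.8165. Poles: s = -2 ± 0.8165j.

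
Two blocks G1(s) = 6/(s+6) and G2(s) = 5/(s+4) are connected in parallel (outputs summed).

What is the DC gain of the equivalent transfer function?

Parallel: G_eq = G1 + G2. DC gain = G1(0) + G2(0) = 6/6 + 5/4 = 1 + 1.25 = 2.25.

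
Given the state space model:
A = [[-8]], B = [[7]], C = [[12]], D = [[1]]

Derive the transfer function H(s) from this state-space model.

(sI - A)⁻¹ = 1/(s + 8). H(s) = 12×7/(s + 8) + 1 = (s + 92)/(s + 8).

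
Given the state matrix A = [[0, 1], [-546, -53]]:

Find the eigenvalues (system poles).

det(A - λI) = λ² - (-53)λ + 546 = (λ - (-39))(λ - (-14)). Eigenvalues: -39, -14.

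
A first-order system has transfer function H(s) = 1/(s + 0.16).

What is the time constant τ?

For H(s) = 1/(s + 1/τ), the pole is at -1/τ = -0.16, so τ = 1/0.16 = 6.25 s.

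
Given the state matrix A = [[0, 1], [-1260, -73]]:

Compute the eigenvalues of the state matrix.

det(A - λI) = λ² - (-73)λ + 1260 = (λ - (-45))(λ - (-28)). Eigenvalues: -45, -28.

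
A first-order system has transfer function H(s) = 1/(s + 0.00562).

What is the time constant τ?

For H(s) = 1/(s + 1/τ), the pole is at -1/τ = -0.00562, so τ = 1/0.00562 = 177.9 s.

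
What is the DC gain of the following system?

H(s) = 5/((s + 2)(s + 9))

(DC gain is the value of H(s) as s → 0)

DC gain = H(0) = 5/(2 × 9) = 5/18 = 0.2778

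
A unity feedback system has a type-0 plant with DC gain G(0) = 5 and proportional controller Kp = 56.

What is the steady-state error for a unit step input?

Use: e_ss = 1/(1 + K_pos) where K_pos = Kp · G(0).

K_pos = Kp · G(0) = 56 × 5 = 280. e_ss = 1/(1 + 280) = 0.0036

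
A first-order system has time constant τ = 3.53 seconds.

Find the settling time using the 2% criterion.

For first-order system, 2% settling time ≈ 4τ = 4 × 3.53 = 14.12 s.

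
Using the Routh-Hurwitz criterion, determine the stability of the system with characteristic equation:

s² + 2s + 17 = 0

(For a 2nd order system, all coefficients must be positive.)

Coefficients: 1, 2, 17. All positive, so system is stable.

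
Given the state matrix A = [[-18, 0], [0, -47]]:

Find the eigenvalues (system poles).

For diagonal matrix, eigenvalues are diagonal entries: λ₁ = -18, λ₂ = -47.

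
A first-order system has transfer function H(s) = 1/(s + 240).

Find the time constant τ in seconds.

For H(s) = 1/(s + 1/τ), the pole is at -1/τ = -240, so τ = 1/240 = 0.0042 s.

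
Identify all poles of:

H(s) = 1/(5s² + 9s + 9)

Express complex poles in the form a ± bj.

Discriminant = 9² - 4×5×9 = 81 - 180 = -99 < 0, so the poles are a complex conjugate pair s = (-9 ± j√99)/(2×5). Real part = -9/(2×5) = -9/10 = -0.9; imaginary part = ±√99/(2×5) ≈ 0.9950. Poles: s = -0.9 ± 0.9950j.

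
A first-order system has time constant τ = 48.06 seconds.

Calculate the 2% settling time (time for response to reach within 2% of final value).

For first-order system, 2% settling time ≈ 4τ = 4 × 48.06 = 192.24 s.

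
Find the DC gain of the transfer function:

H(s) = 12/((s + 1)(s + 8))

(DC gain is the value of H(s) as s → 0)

DC gain = H(0) = 12/(1 × 8) = 12/8 = 1.5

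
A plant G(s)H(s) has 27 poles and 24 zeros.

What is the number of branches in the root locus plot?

Root locus has n branches where n = number of poles = 27.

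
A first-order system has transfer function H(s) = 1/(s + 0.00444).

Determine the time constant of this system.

For H(s) = 1/(s + 1/τ), the pole is at -1/τ = -0.00444, so τ = 1/0.00444 = 225.2 s.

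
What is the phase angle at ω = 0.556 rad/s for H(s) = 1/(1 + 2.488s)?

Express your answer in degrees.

Phase = -arctan(ωτ) = -arctan(0.556 × 2.488) = -54.1°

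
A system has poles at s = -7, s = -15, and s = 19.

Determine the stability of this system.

Pole(s) at s = 19 are not in the left half-plane. System is unstable.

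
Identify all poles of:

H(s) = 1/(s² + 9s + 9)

Discriminant = 9² - 4×1×9 = 81 - 36 = 45 > 0, so two distinct real poles. Using quadratic formula: s = (-9 ± √45)/(2×1) = (-9 ± √45)/2, with √45 ≈ 6.7082. s₁ ≈ -1.1459, s₂ ≈ -7.8541. Poles: s₁ = -1.1459, s₂ = -7.8541.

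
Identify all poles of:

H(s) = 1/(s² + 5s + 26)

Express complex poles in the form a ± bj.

Discriminant = 5² - 4×1×26 = 25 - 104 = -79 < 0, so the poles are a complex conjugate pair s = (-5 ± j√79)/(2×1). Real part = -5/(2×1) = -5/2 = -2.5; imaginary part = ±√79/(2×1) ≈ 4.4441. Poles: s = -2.5 ± 4.4441j.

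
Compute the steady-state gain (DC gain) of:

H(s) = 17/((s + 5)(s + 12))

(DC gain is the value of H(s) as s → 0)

DC gain = H(0) = 17/(5 × 12) = 17/60 = 0.2833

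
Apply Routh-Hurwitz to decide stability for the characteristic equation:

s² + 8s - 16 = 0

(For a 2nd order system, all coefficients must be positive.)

Coefficients: 1, 8, -16. c=-16 not positive, so system is unstable.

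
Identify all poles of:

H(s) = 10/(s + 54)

Pole is where denominator = 0: s + 54 = 0, so s = -54.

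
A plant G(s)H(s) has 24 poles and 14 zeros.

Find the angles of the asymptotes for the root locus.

n - m = 24 - 14 = 10. Angles: θk = (2k + 1)·180°/10 = 18°, 54°, 90°, 126°, 162°, 198°, 234°, 270°, 306°, 342°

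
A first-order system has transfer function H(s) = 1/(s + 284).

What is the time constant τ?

For H(s) = 1/(s + 1/τ), the pole is at -1/τ = -284, so τ = 1/284 = 0.0035 s.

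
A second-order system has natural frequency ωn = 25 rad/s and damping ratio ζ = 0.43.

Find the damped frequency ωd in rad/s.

ωd = ωn√(1 - ζ²) = 25√(1 - 0.43²) = 22.57 rad/s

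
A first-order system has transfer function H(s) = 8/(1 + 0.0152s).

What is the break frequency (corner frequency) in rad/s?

Corner frequency = 1/τ = 1/0.0152 = 65.789 rad/s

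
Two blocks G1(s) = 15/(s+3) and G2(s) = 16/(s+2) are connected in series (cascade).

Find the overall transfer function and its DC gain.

Series: multiply transfer functions. G_eq = 15/(s+3) × 16/(s+2) = 240/((s+3)(s+2)). DC gain = 240/(3×2) = 40.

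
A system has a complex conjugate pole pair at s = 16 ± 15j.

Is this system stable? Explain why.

Real part of poles is 16 (> 0, right half-plane). Unstable.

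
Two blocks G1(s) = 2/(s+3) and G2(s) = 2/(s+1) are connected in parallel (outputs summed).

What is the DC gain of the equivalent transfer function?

Parallel: G_eq = G1 + G2. DC gain = G1(0) + G2(0) = 2/3 + 2/1 = 0.6667 + 2 = 2.6667.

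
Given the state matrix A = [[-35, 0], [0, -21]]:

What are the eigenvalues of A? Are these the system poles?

For diagonal matrix, eigenvalues are diagonal entries: λ₁ = -35, λ₂ = -21. Eigenvalues of A = system poles.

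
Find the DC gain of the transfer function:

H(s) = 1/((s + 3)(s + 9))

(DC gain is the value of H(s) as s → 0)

DC gain = H(0) = 1/(3 × 9) = 1/27 = 0.0370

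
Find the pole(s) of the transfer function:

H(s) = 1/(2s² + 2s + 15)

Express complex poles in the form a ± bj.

Discriminant = 2² - 4×2×15 = 4 - 120 = -116 < 0, so the poles are a complex conjugate pair s = (-2 ± j√116)/(2×2). Real part = -2/(2×2) = -2/4 = -0.5; imaginary part = ±√116/(2×2) ≈ 2.6926. Poles: s = -0.5 ± 2.6926j.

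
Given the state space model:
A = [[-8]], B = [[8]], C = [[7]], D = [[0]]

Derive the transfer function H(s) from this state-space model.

(sI - A)⁻¹ = 1/(s + 8). H(s) = 7 × 8/(s + 8) + 0 = 56/(s + 8).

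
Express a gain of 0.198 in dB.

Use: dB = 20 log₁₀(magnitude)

dB = 20 log₁₀(0.198) = -14.1 dB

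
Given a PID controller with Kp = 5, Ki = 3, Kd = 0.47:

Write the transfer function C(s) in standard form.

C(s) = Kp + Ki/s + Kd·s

Substituting values: C(s) = 5 + 3/s + 0.47s = (0.47s² + 5s + 3)/s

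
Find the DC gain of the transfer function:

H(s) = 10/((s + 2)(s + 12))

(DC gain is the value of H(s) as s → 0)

DC gain = H(0) = 10/(2 × 12) = 10/24 = 0.4167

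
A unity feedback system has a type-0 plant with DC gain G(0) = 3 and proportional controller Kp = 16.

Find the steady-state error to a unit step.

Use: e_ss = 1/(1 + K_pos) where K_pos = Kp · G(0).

K_pos = Kp · G(0) = 16 × 3 = 48. e_ss = 1/(1 + 48) = 0.0204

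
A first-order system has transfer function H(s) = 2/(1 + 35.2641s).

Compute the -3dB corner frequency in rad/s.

Corner frequency = 1/τ = 1/35.2641 = 0.028 rad/s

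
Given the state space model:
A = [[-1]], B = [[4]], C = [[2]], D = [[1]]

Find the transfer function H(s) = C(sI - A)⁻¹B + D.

(sI - A)⁻¹ = 1/(s + 1). H(s) = 2×4/(s + 1) + 1 = (s + 9)/(s + 1).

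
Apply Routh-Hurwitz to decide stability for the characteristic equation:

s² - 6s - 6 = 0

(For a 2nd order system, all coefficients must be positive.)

Coefficients: 1, -6, -6. b=-6, c=-6 not positive, so system is unstable.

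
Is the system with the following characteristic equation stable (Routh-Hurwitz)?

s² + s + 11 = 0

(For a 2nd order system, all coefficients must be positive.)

Coefficients: 1, 1, 11. All positive, so system is stable.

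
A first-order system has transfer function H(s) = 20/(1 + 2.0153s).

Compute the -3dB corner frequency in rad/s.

Corner frequency = 1/τ = 1/2.0153 = 0.496 rad/s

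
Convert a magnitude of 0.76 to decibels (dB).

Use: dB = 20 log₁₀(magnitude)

dB = 20 log₁₀(0.76) = -2.4 dB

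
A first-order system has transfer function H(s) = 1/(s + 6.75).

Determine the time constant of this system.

For H(s) = 1/(s + 1/τ), the pole is at -1/τ = -6.75, so τ = 1/6.75 = 0.1481 s.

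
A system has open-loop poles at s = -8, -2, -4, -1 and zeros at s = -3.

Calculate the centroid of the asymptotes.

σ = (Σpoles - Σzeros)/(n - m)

σ = (Σpoles - Σzeros)/(n - m) = (-15 - (-3))/(4 - 1) = -12/3 = -4.0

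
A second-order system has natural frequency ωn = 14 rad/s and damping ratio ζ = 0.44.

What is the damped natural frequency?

ωd = ωn√(1 - ζ²) = 14√(1 - 0.44²) = 12.57 rad/s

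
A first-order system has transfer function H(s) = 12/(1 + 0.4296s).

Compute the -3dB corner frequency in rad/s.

Corner frequency = 1/τ = 1/0.4296 = 2.328 rad/s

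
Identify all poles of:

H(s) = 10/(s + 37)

Pole is where denominator = 0: s + 37 = 0, so s = -37.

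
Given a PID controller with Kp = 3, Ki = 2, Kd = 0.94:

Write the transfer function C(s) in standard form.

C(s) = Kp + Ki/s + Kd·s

Substituting values: C(s) = 3 + 2/s + 0.94s = (0.94s² + 3s + 2)/s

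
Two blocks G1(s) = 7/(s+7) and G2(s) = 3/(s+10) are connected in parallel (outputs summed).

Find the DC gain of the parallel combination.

Parallel: G_eq = G1 + G2. DC gain = G1(0) + G2(0) = 7/7 + 3/10 = 1 + 0.3 = 1.3.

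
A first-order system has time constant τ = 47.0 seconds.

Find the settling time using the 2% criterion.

For first-order system, 2% settling time ≈ 4τ = 4 × 47.0 = 188.0 s.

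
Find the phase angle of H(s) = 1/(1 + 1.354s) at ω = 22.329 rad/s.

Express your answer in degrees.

Phase = -arctan(ωτ) = -arctan(22.329 × 1.354) = -88.1°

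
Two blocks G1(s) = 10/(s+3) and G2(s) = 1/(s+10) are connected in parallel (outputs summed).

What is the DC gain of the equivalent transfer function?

Parallel: G_eq = G1 + G2. DC gain = G1(0) + G2(0) = 10/3 + 1/10 = 3.3333 + 0.1 = 3.4333.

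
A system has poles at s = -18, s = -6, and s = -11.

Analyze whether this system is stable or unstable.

All poles are in the left half-plane. System is stable.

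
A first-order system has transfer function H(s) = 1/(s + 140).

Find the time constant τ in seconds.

For H(s) = 1/(s + 1/τ), the pole is at -1/τ = -140, so τ = 1/140 = 0.0071 s.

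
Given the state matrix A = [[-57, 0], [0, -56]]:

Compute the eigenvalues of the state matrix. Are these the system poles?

For diagonal matrix, eigenvalues are diagonal entries: λ₁ = -57, λ₂ = -56. Eigenvalues of A = system poles.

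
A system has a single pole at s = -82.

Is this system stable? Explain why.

Pole at s = -82 is in the left half-plane. Stable.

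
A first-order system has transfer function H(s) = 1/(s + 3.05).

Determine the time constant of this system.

For H(s) = 1/(s + 1/τ), the pole is at -1/τ = -3.05, so τ = 1/3.05 = 0.3279 s.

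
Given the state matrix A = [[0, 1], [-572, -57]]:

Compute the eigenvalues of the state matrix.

det(A - λI) = λ² - (-57)λ + 572 = (λ - (-13))(λ - (-44)). Eigenvalues: -13, -44.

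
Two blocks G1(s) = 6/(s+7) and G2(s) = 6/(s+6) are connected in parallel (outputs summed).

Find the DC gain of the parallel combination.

Parallel: G_eq = G1 + G2. DC gain = G1(0) + G2(0) = 6/7 + 6/6 = 0.8571 + 1 = 1.8571.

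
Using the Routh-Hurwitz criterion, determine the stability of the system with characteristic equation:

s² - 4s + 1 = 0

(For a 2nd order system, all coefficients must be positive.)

Coefficients: 1, -4, 1. b=-4 not positive, so system is unstable.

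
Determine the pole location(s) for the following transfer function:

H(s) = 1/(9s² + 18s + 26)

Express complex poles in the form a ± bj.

Discriminant = 18² - 4×9×26 = 324 - 936 = -612 < 0, so the poles are a complex conjugate pair s = (-18 ± j√612)/(2×9). Real part = -18/(2×9) = -18/18 = -1; imaginary part = ±√612/(2×9) ≈ 1.3744. Poles: s = -1 ± 1.3744j.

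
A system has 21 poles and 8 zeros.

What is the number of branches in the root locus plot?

Root locus has n branches where n = number of poles = 21.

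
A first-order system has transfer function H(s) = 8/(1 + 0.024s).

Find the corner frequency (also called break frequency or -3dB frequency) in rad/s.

Corner frequency = 1/τ = 1/0.024 = 41.667 rad/s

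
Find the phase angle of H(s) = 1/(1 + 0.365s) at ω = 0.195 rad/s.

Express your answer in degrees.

Phase = -arctan(ωτ) = -arctan(0.195 × 0.365) = -4.1°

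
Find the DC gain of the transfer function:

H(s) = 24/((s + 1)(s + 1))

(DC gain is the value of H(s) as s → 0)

DC gain = H(0) = 24/(1 × 1) = 24/1 = 24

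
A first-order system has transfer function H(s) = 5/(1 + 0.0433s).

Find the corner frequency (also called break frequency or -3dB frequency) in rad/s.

Corner frequency = 1/τ = 1/0.0433 = 23.095 rad/s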